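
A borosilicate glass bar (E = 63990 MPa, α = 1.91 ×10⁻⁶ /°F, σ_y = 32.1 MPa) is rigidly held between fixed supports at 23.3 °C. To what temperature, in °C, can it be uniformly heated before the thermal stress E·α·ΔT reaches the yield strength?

169 °C

E = 63990 MPa = 63.99 GPa.
α = 1.91×10⁻⁶/°F × 9/5 = 3.44×10⁻⁶/K.
E·α·ΔT = 32.10 MPa ⇒ ΔT = 32.10 / (63.99×10³ × 3.44×10⁻⁶) = 145.9 K.
T = 23.3 + 145.9 = 169.2 °C.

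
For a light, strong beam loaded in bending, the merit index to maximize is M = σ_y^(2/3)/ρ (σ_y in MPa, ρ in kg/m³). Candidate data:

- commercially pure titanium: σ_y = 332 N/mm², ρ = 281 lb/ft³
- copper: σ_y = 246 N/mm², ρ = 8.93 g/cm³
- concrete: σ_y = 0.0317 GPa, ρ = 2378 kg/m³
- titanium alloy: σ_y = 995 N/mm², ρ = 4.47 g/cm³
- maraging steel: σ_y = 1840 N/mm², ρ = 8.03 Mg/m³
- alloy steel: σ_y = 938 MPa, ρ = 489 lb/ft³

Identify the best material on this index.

titanium alloy

Normalizing units and computing the index:
  commercially pure titanium: σ_y = 332.0 MPa, ρ = 4501 kg/m³
  copper: σ_y = 246.0 MPa, ρ = 8930 kg/m³
  concrete: σ_y = 31.70 MPa, ρ = 2378 kg/m³
  titanium alloy: σ_y = 995.0 MPa, ρ = 4470 kg/m³
  maraging steel: σ_y = 1840 MPa, ρ = 8030 kg/m³
  alloy steel: σ_y = 938.0 MPa, ρ = 7833 kg/m³
  titanium alloy: M = 22.3×10⁻³
  maraging steel: M = 18.7×10⁻³
  alloy steel: M = 12.2×10⁻³
  commercially pure titanium: M = 10.7×10⁻³
  copper: M = 4.40×10⁻³
  concrete: M = 4.21×10⁻³
Titanium alloy ranks first.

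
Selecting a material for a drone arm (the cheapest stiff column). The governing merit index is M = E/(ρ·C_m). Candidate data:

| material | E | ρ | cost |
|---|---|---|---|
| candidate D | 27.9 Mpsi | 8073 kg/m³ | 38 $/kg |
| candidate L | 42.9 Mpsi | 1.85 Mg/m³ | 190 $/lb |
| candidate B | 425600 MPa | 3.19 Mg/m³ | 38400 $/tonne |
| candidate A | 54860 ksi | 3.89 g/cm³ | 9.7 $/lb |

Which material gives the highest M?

candidate A

In SI units:
  candidate D: E = 192.4 GPa, ρ = 8073 kg/m³, cost = 38.00 $/kg
  candidate L: E = 295.8 GPa, ρ = 1850 kg/m³, cost = 418.9 $/kg
  candidate B: E = 425.6 GPa, ρ = 3190 kg/m³, cost = 38.40 $/kg
  candidate A: E = 378.2 GPa, ρ = 3890 kg/m³, cost = 21.38 $/kg
  candidate A: M = 4.55 MN·m per $
  candidate B: M = 3.47 MN·m per $
  candidate D: M = 0.627 MN·m per $
  candidate L: M = 0.382 MN·m per $
The maximum is for candidate A.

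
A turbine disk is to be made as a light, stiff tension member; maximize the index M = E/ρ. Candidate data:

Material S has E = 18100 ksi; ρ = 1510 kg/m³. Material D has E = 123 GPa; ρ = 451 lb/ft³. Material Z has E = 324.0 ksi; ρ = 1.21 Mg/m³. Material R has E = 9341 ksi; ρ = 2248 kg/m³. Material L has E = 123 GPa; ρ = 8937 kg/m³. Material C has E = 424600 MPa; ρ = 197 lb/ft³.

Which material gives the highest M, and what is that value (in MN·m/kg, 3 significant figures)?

material C, M = 135 MN·m/kg

Convert each candidate to consistent units, then evaluate M:
  material S: E = 124.8 GPa, ρ = 1510 kg/m³
  material D: E = 123.0 GPa, ρ = 7224 kg/m³
  material Z: E = 2.234 GPa, ρ = 1210 kg/m³
  material R: E = 64.40 GPa, ρ = 2248 kg/m³
  material L: E = 123.0 GPa, ρ = 8937 kg/m³
  material C: E = 424.6 GPa, ρ = 3156 kg/m³
  material C: M = 135 MN·m/kg
  material S: M = 82.6 MN·m/kg
  material R: M = 28.6 MN·m/kg
  material D: M = 17.0 MN·m/kg
  material L: M = 13.8 MN·m/kg
  material Z: M = 1.85 MN·m/kg
Highest index: material C.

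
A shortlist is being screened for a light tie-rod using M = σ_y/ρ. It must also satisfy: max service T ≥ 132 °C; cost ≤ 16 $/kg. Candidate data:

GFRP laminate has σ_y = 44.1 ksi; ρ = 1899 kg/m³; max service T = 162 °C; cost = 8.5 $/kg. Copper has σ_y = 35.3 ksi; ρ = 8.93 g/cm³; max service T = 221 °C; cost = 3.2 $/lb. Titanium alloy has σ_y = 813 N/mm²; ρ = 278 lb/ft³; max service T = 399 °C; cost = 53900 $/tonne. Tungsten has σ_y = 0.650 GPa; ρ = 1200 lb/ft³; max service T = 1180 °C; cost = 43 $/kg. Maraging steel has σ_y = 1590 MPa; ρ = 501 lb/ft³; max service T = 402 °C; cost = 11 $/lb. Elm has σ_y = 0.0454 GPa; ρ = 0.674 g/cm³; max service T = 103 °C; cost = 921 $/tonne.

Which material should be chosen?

GFRP laminate

Screen on constraints: max service T ≥ 132 °C; cost ≤ 16 $/kg. Survivors: GFRP laminate, copper.
Convert each candidate to consistent units, then evaluate M:
  GFRP laminate: σ_y = 304.1 MPa, ρ = 1899 kg/m³
  copper: σ_y = 243.4 MPa, ρ = 8930 kg/m³
  GFRP laminate: M = 160 kN·m/kg
  copper: M = 27.3 kN·m/kg
GFRP laminate has the largest M.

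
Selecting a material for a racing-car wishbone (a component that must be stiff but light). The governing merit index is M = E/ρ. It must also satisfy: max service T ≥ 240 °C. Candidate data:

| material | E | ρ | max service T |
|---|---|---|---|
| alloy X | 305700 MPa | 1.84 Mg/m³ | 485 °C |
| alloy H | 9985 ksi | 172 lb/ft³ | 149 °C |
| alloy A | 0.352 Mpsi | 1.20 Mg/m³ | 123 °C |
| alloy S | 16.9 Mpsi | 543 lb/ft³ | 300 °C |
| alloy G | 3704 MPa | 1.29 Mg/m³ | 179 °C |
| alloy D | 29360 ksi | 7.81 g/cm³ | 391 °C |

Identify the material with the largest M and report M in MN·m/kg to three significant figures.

alloy X, M = 166 MN·m/kg

Screen on constraints: max service T ≥ 240 °C. Survivors: alloy X, alloy S, alloy D.
In SI units:
  alloy X: E = 305.7 GPa, ρ = 1840 kg/m³
  alloy S: E = 116.5 GPa, ρ = 8698 kg/m³
  alloy D: E = 202.4 GPa, ρ = 7810 kg/m³
  alloy X: M = 166 MN·m/kg
  alloy D: M = 25.9 MN·m/kg
  alloy S: M = 13.4 MN·m/kg
Alloy X has the largest M.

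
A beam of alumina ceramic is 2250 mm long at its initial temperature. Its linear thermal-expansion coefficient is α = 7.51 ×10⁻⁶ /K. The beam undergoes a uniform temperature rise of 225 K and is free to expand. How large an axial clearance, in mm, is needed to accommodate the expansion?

3.80 mm

ΔL = α·L₀·ΔT = 7.51×10⁻⁶ × 2250 mm × 225.0 K = 3.80 mm.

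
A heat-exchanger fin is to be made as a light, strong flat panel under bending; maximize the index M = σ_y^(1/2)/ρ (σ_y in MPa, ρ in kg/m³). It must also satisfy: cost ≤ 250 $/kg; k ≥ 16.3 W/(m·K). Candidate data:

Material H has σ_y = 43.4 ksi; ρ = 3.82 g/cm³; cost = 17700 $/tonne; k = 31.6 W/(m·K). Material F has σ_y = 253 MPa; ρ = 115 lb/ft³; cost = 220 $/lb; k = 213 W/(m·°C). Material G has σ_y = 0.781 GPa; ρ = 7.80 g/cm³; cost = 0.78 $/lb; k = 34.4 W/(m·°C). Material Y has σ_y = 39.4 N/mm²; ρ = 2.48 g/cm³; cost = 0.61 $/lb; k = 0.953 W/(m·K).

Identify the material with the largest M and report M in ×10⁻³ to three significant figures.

material H, M = 4.53×10⁻³

Screen on constraints: cost ≤ 250 $/kg; k ≥ 16.3 W/(m·K). Survivors: material H, material G.
Convert each candidate to consistent units, then evaluate M:
  material H: σ_y = 299.2 MPa, ρ = 3820 kg/m³
  material G: σ_y = 781.0 MPa, ρ = 7800 kg/m³
  material H: M = 4.53×10⁻³
  material G: M = 3.58×10⁻³
The maximum is for material H.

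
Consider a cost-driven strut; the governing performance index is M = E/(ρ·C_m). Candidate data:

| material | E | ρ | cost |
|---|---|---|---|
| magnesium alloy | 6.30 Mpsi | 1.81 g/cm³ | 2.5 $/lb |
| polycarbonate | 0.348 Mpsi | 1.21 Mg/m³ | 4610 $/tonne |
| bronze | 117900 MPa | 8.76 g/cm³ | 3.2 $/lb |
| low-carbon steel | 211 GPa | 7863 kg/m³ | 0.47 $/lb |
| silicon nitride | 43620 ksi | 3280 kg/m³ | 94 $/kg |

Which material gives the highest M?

low-carbon steel

After converting to SI:
  magnesium alloy: E = 43.44 GPa, ρ = 1810 kg/m³, cost = 5.511 $/kg
  polycarbonate: E = 2.399 GPa, ρ = 1210 kg/m³, cost = 4.610 $/kg
  bronze: E = 117.9 GPa, ρ = 8760 kg/m³, cost = 7.055 $/kg
  low-carbon steel: E = 211.0 GPa, ρ = 7863 kg/m³, cost = 1.036 $/kg
  silicon nitride: E = 300.7 GPa, ρ = 3280 kg/m³, cost = 94.00 $/kg
  low-carbon steel: M = 25.9 MN·m per $
  magnesium alloy: M = 4.35 MN·m per $
  bronze: M = 1.91 MN·m per $
  silicon nitride: M = 0.975 MN·m per $
  polycarbonate: M = 0.430 MN·m per $
The maximum is for low-carbon steel.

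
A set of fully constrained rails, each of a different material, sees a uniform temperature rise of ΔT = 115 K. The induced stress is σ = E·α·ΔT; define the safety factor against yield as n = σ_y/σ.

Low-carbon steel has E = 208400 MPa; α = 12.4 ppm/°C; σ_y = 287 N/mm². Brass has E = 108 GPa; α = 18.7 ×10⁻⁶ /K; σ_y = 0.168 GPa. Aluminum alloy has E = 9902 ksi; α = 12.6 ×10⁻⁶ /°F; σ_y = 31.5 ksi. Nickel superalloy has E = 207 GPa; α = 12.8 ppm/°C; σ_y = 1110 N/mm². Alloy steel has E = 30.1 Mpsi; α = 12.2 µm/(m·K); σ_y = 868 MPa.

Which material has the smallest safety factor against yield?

Converting E to GPa, α to ×10⁻⁶/K, σ_y to MPa, then σ and n for each:
  low-carbon steel: E = 208.4, α = 12.4, σ_y = 287.0 → σ = 297 MPa, n = 0.966
  brass: E = 108.0, α = 18.7, σ_y = 168.0 → σ = 232 MPa, n = 0.723
  aluminum alloy: E = 68.27, α = 22.7, σ_y = 217.2 → σ = 178 MPa, n = 1.22
  nickel superalloy: E = 207.0, α = 12.8, σ_y = 1110 → σ = 305 MPa, n = 3.64
  alloy steel: E = 207.5, α = 12.2, σ_y = 868.0 → σ = 291 MPa, n = 2.98
Brass has the lowest safety factor, n = 0.723.

brass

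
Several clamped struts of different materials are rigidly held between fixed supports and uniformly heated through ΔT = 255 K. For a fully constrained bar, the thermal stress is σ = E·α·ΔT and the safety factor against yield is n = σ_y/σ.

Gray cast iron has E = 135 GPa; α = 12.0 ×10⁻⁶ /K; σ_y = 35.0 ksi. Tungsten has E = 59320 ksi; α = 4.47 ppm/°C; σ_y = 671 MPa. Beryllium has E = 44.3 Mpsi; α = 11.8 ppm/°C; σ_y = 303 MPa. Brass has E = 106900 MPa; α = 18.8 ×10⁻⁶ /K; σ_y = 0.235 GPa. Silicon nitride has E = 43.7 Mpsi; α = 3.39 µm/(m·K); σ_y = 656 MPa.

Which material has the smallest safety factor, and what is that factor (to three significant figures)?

In consistent units (E in GPa, α in ×10⁻⁶/K, σ_y in MPa):
  gray cast iron: E = 135.0, α = 12.0, σ_y = 241.3 → σ = 413 MPa, n = 0.584
  tungsten: E = 409.0, α = 4.47, σ_y = 671.0 → σ = 466 MPa, n = 1.44
  beryllium: E = 305.4, α = 11.8, σ_y = 303.0 → σ = 919 MPa, n = 0.330
  brass: E = 106.9, α = 18.8, σ_y = 235.0 → σ = 512 MPa, n = 0.459
  silicon nitride: E = 301.3, α = 3.39, σ_y = 656.0 → σ = 260 MPa, n = 2.52
Beryllium has the lowest safety factor, n = 0.330.

beryllium, n = 0.330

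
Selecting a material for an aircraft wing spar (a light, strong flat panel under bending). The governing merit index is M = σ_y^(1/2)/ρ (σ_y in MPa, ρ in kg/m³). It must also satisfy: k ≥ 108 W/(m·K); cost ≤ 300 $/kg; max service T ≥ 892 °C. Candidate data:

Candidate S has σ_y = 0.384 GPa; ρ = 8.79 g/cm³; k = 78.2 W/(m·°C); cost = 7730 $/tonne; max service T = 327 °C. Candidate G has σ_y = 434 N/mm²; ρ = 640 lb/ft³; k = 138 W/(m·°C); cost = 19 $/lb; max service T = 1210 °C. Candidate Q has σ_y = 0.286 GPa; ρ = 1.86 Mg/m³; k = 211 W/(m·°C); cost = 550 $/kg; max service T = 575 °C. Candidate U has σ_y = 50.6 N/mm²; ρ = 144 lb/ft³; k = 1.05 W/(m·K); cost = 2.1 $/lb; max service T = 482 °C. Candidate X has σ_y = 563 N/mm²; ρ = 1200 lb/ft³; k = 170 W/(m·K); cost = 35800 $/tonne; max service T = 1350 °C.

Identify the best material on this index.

candidate G

Screen on constraints: k ≥ 108 W/(m·K); cost ≤ 300 $/kg; max service T ≥ 892 °C. Survivors: candidate G, candidate X.
Convert each candidate to consistent units, then evaluate M:
  candidate G: σ_y = 434.0 MPa, ρ = 10250 kg/m³
  candidate X: σ_y = 563.0 MPa, ρ = 19220 kg/m³
  candidate G: M = 2.03×10⁻³
  candidate X: M = 1.23×10⁻³
The maximum is for candidate G.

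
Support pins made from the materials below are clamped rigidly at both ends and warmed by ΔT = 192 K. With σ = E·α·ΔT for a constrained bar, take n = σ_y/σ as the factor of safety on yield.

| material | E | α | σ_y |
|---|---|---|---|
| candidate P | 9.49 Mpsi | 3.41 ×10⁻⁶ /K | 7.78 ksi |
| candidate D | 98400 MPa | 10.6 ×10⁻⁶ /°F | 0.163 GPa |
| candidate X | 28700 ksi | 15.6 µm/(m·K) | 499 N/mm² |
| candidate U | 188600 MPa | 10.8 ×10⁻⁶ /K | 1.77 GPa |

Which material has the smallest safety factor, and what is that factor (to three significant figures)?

candidate D, n = 0.452

Per material, after unit conversion:
  candidate P: E = 65.43, α = 3.41, σ_y = 53.64 → σ = 42.8 MPa, n = 1.25
  candidate D: E = 98.40, α = 19.1, σ_y = 163.0 → σ = 360 MPa, n = 0.452
  candidate X: E = 197.9, α = 15.6, σ_y = 499.0 → σ = 593 MPa, n = 0.842
  candidate U: E = 188.6, α = 10.8, σ_y = 1770 → σ = 391 MPa, n = 4.53
Candidate D has the lowest safety factor, n = 0.452.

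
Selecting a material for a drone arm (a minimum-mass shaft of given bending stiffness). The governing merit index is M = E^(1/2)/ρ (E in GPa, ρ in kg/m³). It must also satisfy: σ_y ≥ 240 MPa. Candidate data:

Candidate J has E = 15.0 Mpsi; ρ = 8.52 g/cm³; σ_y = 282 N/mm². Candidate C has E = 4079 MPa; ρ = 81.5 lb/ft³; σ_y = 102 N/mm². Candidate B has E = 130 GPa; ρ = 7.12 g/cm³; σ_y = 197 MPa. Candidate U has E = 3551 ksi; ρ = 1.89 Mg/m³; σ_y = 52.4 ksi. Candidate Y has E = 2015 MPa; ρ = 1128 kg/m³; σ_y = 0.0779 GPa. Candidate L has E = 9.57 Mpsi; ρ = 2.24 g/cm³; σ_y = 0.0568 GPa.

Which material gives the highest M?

Screen on constraints: σ_y ≥ 240 MPa. Survivors: candidate J, candidate U.
Convert each candidate to consistent units, then evaluate M:
  candidate J: E = 103.4 GPa, ρ = 8520 kg/m³
  candidate U: E = 24.48 GPa, ρ = 1890 kg/m³
  candidate U: M = 2.62×10⁻³
  candidate J: M = 1.19×10⁻³
Candidate U ranks first.

candidate U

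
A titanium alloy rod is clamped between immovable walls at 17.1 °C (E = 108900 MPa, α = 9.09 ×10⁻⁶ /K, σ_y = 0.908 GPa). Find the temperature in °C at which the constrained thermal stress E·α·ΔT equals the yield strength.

E = 108900 MPa = 108.9 GPa.
σ_y = 0.908 GPa = 908.0 MPa.
E·α·ΔT = 908.0 MPa ⇒ ΔT = 908.0 / (108.9×10³ × 9.09×10⁻⁶) = 917.3 K.
T = 17.1 + 917.3 = 934.4 °C.

934 °C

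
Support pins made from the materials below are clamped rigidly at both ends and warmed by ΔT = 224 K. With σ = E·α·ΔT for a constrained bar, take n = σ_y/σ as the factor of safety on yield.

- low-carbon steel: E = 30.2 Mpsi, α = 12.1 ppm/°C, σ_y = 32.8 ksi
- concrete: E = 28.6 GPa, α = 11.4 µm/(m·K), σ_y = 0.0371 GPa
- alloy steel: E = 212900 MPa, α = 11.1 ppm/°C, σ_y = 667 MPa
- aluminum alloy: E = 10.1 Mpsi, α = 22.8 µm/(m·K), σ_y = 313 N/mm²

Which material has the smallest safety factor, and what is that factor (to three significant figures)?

low-carbon steel, n = 0.401

Per material, after unit conversion:
  low-carbon steel: E = 208.2, α = 12.1, σ_y = 226.1 → σ = 564 MPa, n = 0.401
  concrete: E = 28.60, α = 11.4, σ_y = 37.10 → σ = 73.0 MPa, n = 0.508
  alloy steel: E = 212.9, α = 11.1, σ_y = 667.0 → σ = 529 MPa, n = 1.26
  aluminum alloy: E = 69.64, α = 22.8, σ_y = 313.0 → σ = 356 MPa, n = 0.880
Low-carbon steel has the lowest safety factor, n = 0.401.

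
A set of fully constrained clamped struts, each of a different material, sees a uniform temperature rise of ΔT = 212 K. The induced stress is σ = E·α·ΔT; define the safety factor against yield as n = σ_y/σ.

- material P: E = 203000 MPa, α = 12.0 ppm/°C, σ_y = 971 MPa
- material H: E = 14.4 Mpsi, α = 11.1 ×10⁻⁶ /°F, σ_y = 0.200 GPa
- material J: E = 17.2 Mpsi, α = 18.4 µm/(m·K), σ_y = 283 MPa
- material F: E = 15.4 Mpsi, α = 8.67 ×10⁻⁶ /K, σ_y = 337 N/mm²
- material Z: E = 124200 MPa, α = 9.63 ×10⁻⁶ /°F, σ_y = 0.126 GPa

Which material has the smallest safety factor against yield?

In consistent units (E in GPa, α in ×10⁻⁶/K, σ_y in MPa):
  material P: E = 203.0, α = 12.0, σ_y = 971.0 → σ = 516 MPa, n = 1.88
  material H: E = 99.28, α = 20.0, σ_y = 200.0 → σ = 421 MPa, n = 0.476
  material J: E = 118.6, α = 18.4, σ_y = 283.0 → σ = 463 MPa, n = 0.612
  material F: E = 106.2, α = 8.67, σ_y = 337.0 → σ = 195 MPa, n = 1.73
  material Z: E = 124.2, α = 17.3, σ_y = 126.0 → σ = 456 MPa, n = 0.276
Smallest n: material Z with n = 0.276.

material Z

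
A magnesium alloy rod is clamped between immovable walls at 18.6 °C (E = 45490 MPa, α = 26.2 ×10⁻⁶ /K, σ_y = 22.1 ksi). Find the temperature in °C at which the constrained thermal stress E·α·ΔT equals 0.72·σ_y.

111 °C

E = 45490 MPa = 45.49 GPa.
σ_y = 22.1 ksi = 152.4 MPa.
E·α·ΔT = 109.7 MPa ⇒ ΔT = 109.7 / (45.49×10³ × 26.2×10⁻⁶) = 92.05 K.
T = 18.6 + 92.05 = 110.7 °C.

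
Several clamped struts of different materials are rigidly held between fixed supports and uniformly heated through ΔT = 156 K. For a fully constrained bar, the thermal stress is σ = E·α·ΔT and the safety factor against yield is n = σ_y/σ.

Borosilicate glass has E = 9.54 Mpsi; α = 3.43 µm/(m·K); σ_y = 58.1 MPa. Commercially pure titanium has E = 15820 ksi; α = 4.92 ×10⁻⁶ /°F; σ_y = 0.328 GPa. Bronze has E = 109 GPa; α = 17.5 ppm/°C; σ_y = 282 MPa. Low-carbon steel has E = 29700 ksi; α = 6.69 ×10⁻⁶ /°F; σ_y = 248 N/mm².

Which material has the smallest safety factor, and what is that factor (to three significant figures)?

low-carbon steel, n = 0.645

Per material, after unit conversion:
  borosilicate glass: E = 65.78, α = 3.43, σ_y = 58.10 → σ = 35.2 MPa, n = 1.65
  commercially pure titanium: E = 109.1, α = 8.86, σ_y = 328.0 → σ = 151 MPa, n = 2.18
  bronze: E = 109.0, α = 17.5, σ_y = 282.0 → σ = 298 MPa, n = 0.948
  low-carbon steel: E = 204.8, α = 12.0, σ_y = 248.0 → σ = 385 MPa, n = 0.645
The minimum is low-carbon steel at n = 0.645.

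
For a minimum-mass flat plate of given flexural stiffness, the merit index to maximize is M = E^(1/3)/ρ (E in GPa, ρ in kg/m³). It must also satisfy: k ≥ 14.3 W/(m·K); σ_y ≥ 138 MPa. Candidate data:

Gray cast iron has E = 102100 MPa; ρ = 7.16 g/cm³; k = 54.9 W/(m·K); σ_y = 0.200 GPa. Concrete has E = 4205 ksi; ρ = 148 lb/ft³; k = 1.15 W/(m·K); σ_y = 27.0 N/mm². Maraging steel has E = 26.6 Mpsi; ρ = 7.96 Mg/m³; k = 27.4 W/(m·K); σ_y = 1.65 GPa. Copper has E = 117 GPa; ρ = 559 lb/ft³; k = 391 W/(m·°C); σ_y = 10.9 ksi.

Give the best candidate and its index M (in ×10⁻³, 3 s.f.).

maraging steel, M = 0.714×10⁻³

Screen on constraints: k ≥ 14.3 W/(m·K); σ_y ≥ 138 MPa. Survivors: gray cast iron, maraging steel.
In SI units:
  gray cast iron: E = 102.1 GPa, ρ = 7160 kg/m³
  maraging steel: E = 183.4 GPa, ρ = 7960 kg/m³
  maraging steel: M = 0.714×10⁻³
  gray cast iron: M = 0.653×10⁻³
Maraging steel ranks first.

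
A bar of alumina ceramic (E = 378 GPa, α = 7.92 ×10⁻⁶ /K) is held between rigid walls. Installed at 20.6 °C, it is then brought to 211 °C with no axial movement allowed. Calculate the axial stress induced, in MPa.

ΔT = 190.4 K. Constrained thermal stress σ = E·α·ΔT = 378.0×10³ MPa × 7.92×10⁻⁶ × 190.4 = 570 MPa (compressive).

570 MPa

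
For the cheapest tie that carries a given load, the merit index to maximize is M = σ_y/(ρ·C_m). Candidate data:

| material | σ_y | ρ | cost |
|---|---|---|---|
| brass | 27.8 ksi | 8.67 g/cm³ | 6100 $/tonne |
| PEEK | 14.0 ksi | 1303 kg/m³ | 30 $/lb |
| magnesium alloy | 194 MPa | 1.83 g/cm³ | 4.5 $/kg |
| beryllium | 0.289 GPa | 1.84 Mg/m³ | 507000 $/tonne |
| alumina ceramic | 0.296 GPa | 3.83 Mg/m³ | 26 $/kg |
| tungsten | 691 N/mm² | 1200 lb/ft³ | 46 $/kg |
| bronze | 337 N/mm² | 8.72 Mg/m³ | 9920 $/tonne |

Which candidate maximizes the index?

magnesium alloy

Convert each candidate to consistent units, then evaluate M:
  brass: σ_y = 191.7 MPa, ρ = 8670 kg/m³, cost = 6.100 $/kg
  PEEK: σ_y = 96.53 MPa, ρ = 1303 kg/m³, cost = 66.14 $/kg
  magnesium alloy: σ_y = 194.0 MPa, ρ = 1830 kg/m³, cost = 4.500 $/kg
  beryllium: σ_y = 289.0 MPa, ρ = 1840 kg/m³, cost = 507.0 $/kg
  alumina ceramic: σ_y = 296.0 MPa, ρ = 3830 kg/m³, cost = 26.00 $/kg
  tungsten: σ_y = 691.0 MPa, ρ = 19220 kg/m³, cost = 46.00 $/kg
  bronze: σ_y = 337.0 MPa, ρ = 8720 kg/m³, cost = 9.920 $/kg
  magnesium alloy: M = 23.6 kN·m per $
  bronze: M = 3.90 kN·m per $
  brass: M = 3.62 kN·m per $
  alumina ceramic: M = 2.97 kN·m per $
  PEEK: M = 1.12 kN·m per $
  tungsten: M = 0.781 kN·m per $
  beryllium: M = 0.310 kN·m per $
Magnesium alloy has the largest M.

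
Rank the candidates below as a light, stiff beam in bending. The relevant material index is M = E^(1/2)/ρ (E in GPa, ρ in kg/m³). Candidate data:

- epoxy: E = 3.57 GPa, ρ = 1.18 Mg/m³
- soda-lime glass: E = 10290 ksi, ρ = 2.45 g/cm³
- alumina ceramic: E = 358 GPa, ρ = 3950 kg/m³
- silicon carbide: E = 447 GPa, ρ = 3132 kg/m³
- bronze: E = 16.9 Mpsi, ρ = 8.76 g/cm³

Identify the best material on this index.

Convert each candidate to consistent units, then evaluate M:
  epoxy: E = 3.570 GPa, ρ = 1180 kg/m³
  soda-lime glass: E = 70.95 GPa, ρ = 2450 kg/m³
  alumina ceramic: E = 358.0 GPa, ρ = 3950 kg/m³
  silicon carbide: E = 447.0 GPa, ρ = 3132 kg/m³
  bronze: E = 116.5 GPa, ρ = 8760 kg/m³
  silicon carbide: M = 6.75×10⁻³
  alumina ceramic: M = 4.79×10⁻³
  soda-lime glass: M = 3.44×10⁻³
  epoxy: M = 1.60×10⁻³
  bronze: M = 1.23×10⁻³
Highest index: silicon carbide.

silicon carbide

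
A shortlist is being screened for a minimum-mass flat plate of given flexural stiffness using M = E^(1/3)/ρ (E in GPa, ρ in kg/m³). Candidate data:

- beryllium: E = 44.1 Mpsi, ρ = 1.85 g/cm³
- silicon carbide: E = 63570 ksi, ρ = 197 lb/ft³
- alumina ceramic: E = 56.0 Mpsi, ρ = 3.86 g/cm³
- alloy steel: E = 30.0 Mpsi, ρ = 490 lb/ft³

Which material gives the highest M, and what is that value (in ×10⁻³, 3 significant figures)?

After converting to SI:
  beryllium: E = 304.1 GPa, ρ = 1850 kg/m³
  silicon carbide: E = 438.3 GPa, ρ = 3156 kg/m³
  alumina ceramic: E = 386.1 GPa, ρ = 3860 kg/m³
  alloy steel: E = 206.8 GPa, ρ = 7849 kg/m³
  beryllium: M = 3.63×10⁻³
  silicon carbide: M = 2.41×10⁻³
  alumina ceramic: M = 1.89×10⁻³
  alloy steel: M = 0.753×10⁻³
Highest index: beryllium.

beryllium, M = 3.63×10⁻³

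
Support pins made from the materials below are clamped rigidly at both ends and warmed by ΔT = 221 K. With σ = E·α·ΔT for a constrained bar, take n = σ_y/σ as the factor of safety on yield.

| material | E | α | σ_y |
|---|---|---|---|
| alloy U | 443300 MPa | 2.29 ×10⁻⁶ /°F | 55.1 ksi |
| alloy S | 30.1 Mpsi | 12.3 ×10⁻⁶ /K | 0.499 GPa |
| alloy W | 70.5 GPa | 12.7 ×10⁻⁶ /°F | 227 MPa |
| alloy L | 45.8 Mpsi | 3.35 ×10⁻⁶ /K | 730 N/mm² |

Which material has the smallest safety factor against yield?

alloy W

Converting E to GPa, α to ×10⁻⁶/K, σ_y to MPa, then σ and n for each:
  alloy U: E = 443.3, α = 4.12, σ_y = 379.9 → σ = 404 MPa, n = 0.941
  alloy S: E = 207.5, α = 12.3, σ_y = 499.0 → σ = 564 MPa, n = 0.885
  alloy W: E = 70.50, α = 22.9, σ_y = 227.0 → σ = 356 MPa, n = 0.637
  alloy L: E = 315.8, α = 3.35, σ_y = 730.0 → σ = 234 MPa, n = 3.12
The minimum is alloy W at n = 0.637.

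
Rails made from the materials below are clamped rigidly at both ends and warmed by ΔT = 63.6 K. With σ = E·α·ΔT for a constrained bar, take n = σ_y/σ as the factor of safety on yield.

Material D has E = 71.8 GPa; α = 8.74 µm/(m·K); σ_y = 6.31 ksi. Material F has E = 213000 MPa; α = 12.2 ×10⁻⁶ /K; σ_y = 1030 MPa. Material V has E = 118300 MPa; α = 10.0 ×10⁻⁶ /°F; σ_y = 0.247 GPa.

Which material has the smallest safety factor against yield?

material D

Converting E to GPa, α to ×10⁻⁶/K, σ_y to MPa, then σ and n for each:
  material D: E = 71.80, α = 8.74, σ_y = 43.51 → σ = 39.9 MPa, n = 1.09
  material F: E = 213.0, α = 12.2, σ_y = 1030 → σ = 165 MPa, n = 6.23
  material V: E = 118.3, α = 18.0, σ_y = 247.0 → σ = 135 MPa, n = 1.82
Smallest n: material D with n = 1.09.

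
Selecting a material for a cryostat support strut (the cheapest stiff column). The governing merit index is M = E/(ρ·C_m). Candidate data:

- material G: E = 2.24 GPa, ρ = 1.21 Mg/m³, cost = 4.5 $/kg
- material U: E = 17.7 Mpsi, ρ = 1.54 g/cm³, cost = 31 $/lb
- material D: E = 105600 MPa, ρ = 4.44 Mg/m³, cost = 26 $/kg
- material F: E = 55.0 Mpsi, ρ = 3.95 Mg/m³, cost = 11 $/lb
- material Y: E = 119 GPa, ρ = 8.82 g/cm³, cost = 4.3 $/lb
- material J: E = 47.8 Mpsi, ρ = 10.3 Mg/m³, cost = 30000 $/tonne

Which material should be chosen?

In SI units:
  material G: E = 2.240 GPa, ρ = 1210 kg/m³, cost = 4.500 $/kg
  material U: E = 122.0 GPa, ρ = 1540 kg/m³, cost = 68.34 $/kg
  material D: E = 105.6 GPa, ρ = 4440 kg/m³, cost = 26.00 $/kg
  material F: E = 379.2 GPa, ρ = 3950 kg/m³, cost = 24.25 $/kg
  material Y: E = 119.0 GPa, ρ = 8820 kg/m³, cost = 9.480 $/kg
  material J: E = 329.6 GPa, ρ = 10300 kg/m³, cost = 30.00 $/kg
  material F: M = 3.96 MN·m per $
  material Y: M = 1.42 MN·m per $
  material U: M = 1.16 MN·m per $
  material J: M = 1.07 MN·m per $
  material D: M = 0.915 MN·m per $
  material G: M = 0.411 MN·m per $
Material F has the largest M.

material F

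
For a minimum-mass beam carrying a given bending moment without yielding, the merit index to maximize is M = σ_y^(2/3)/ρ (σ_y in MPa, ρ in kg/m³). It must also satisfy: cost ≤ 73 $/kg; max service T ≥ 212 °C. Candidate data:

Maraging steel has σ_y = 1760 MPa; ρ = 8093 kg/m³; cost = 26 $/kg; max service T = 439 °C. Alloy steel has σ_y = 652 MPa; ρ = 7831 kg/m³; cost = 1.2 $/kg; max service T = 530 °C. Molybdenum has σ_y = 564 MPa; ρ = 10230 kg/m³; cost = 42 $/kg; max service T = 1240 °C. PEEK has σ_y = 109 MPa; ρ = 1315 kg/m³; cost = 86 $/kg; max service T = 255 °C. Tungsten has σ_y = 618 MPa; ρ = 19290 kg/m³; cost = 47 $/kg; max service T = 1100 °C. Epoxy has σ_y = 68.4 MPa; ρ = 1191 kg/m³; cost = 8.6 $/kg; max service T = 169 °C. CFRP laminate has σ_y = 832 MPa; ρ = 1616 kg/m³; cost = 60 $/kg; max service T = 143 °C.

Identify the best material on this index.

maraging steel

Screen on constraints: cost ≤ 73 $/kg; max service T ≥ 212 °C. Survivors: maraging steel, alloy steel, molybdenum, tungsten.
Evaluate M for each candidate:
  maraging steel: M = 18.0×10⁻³
  alloy steel: M = 9.60×10⁻³
  molybdenum: M = 6.67×10⁻³
  tungsten: M = 3.76×10⁻³
Maraging steel has the largest M.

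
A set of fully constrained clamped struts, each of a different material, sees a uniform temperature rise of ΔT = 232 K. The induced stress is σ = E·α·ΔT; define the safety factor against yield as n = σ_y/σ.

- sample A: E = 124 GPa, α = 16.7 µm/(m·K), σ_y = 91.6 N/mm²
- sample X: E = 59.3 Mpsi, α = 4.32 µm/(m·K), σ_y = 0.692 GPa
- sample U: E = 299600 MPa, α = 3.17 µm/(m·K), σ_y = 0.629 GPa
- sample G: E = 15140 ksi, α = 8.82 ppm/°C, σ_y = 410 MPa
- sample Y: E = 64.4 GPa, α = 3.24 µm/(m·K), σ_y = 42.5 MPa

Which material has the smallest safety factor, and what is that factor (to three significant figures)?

sample A, n = 0.191

In consistent units (E in GPa, α in ×10⁻⁶/K, σ_y in MPa):
  sample A: E = 124.0, α = 16.7, σ_y = 91.60 → σ = 480 MPa, n = 0.191
  sample X: E = 408.9, α = 4.32, σ_y = 692.0 → σ = 410 MPa, n = 1.69
  sample U: E = 299.6, α = 3.17, σ_y = 629.0 → σ = 220 MPa, n = 2.85
  sample G: E = 104.4, α = 8.82, σ_y = 410.0 → σ = 214 MPa, n = 1.92
  sample Y: E = 64.40, α = 3.24, σ_y = 42.50 → σ = 48.4 MPa, n = 0.878
The minimum is sample A at n = 0.191.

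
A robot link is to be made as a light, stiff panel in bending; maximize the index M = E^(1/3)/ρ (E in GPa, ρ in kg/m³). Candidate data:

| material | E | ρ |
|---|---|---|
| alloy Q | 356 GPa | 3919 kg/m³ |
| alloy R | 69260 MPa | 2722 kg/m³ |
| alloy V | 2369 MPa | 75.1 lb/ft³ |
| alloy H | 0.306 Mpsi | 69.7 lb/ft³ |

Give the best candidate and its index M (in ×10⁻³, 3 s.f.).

alloy Q, M = 1.81×10⁻³

After converting to SI:
  alloy Q: E = 356.0 GPa, ρ = 3919 kg/m³
  alloy R: E = 69.26 GPa, ρ = 2722 kg/m³
  alloy V: E = 2.369 GPa, ρ = 1203 kg/m³
  alloy H: E = 2.110 GPa, ρ = 1116 kg/m³
  alloy Q: M = 1.81×10⁻³
  alloy R: M = 1.51×10⁻³
  alloy H: M = 1.15×10⁻³
  alloy V: M = 1.11×10⁻³
Alloy Q ranks first.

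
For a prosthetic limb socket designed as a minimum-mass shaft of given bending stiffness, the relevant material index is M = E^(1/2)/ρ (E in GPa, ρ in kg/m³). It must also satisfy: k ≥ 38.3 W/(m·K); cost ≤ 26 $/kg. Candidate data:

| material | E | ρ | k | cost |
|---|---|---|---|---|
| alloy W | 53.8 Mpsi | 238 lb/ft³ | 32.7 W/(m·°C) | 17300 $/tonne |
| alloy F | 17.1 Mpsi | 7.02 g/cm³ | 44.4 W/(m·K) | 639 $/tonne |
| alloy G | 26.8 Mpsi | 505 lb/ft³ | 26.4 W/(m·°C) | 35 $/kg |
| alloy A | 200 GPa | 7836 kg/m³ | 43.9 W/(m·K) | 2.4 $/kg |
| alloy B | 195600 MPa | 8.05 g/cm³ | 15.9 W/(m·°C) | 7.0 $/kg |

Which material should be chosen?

alloy A

Screen on constraints: k ≥ 38.3 W/(m·K); cost ≤ 26 $/kg. Survivors: alloy F, alloy A.
Normalizing units and computing the index:
  alloy F: E = 117.9 GPa, ρ = 7020 kg/m³
  alloy A: E = 200.0 GPa, ρ = 7836 kg/m³
  alloy A: M = 1.80×10⁻³
  alloy F: M = 1.55×10⁻³
The maximum is for alloy A.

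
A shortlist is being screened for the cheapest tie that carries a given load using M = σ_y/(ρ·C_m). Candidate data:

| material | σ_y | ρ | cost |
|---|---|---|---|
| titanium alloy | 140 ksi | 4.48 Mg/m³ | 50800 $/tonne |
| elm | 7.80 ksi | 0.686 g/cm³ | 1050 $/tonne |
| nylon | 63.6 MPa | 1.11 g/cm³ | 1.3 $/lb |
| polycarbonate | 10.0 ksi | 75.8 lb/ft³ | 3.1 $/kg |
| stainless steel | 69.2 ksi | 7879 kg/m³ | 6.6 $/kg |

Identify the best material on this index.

elm

After converting to SI:
  titanium alloy: σ_y = 965.3 MPa, ρ = 4480 kg/m³, cost = 50.80 $/kg
  elm: σ_y = 53.78 MPa, ρ = 686.0 kg/m³, cost = 1.050 $/kg
  nylon: σ_y = 63.60 MPa, ρ = 1110 kg/m³, cost = 2.866 $/kg
  polycarbonate: σ_y = 68.95 MPa, ρ = 1214 kg/m³, cost = 3.100 $/kg
  stainless steel: σ_y = 477.1 MPa, ρ = 7879 kg/m³, cost = 6.600 $/kg
  elm: M = 74.7 kN·m per $
  nylon: M = 20.0 kN·m per $
  polycarbonate: M = 18.3 kN·m per $
  stainless steel: M = 9.18 kN·m per $
  titanium alloy: M = 4.24 kN·m per $
Elm ranks first.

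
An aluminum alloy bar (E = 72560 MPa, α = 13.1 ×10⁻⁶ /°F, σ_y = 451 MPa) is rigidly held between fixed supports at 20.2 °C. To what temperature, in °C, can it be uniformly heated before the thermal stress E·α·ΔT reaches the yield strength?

E = 72560 MPa = 72.56 GPa.
α = 13.1×10⁻⁶/°F × 9/5 = 23.6×10⁻⁶/K.
E·α·ΔT = 451.0 MPa ⇒ ΔT = 451.0 / (72.56×10³ × 23.6×10⁻⁶) = 263.6 K.
T = 20.2 + 263.6 = 283.8 °C.

284 °C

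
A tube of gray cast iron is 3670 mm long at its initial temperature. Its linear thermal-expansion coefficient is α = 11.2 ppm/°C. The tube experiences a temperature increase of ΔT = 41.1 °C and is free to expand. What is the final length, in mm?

3671.7 mm

ΔL = α·L₀·ΔT = 11.2×10⁻⁶ × 3670 mm × 41.10 K = 1.69 mm.
L = L₀ + ΔL = 3670 + 1.69 = 3671.7 mm.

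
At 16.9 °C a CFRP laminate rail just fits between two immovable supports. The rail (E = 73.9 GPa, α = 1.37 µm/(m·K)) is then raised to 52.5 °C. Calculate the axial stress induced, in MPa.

3.60 MPa

ΔT = 35.60 K. Constrained thermal stress σ = E·α·ΔT = 73.90×10³ MPa × 1.37×10⁻⁶ × 35.60 = 3.60 MPa (compressive).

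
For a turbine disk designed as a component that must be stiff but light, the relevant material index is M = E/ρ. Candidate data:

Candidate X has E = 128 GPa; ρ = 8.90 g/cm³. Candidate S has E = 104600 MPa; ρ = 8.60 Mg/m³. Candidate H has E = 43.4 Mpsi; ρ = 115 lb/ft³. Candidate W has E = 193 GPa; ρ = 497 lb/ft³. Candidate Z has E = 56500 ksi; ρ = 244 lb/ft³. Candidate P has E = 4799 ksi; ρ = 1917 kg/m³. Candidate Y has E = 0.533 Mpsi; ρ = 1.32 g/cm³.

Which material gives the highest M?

candidate H

Normalizing units and computing the index:
  candidate X: E = 128.0 GPa, ρ = 8900 kg/m³
  candidate S: E = 104.6 GPa, ρ = 8600 kg/m³
  candidate H: E = 299.2 GPa, ρ = 1842 kg/m³
  candidate W: E = 193.0 GPa, ρ = 7961 kg/m³
  candidate Z: E = 389.6 GPa, ρ = 3909 kg/m³
  candidate P: E = 33.09 GPa, ρ = 1917 kg/m³
  candidate Y: E = 3.675 GPa, ρ = 1320 kg/m³
  candidate H: M = 162 MN·m/kg
  candidate Z: M = 99.7 MN·m/kg
  candidate W: M = 24.2 MN·m/kg
  candidate P: M = 17.3 MN·m/kg
  candidate X: M = 14.4 MN·m/kg
  candidate S: M = 12.2 MN·m/kg
  candidate Y: M = 2.78 MN·m/kg
Highest index: candidate H.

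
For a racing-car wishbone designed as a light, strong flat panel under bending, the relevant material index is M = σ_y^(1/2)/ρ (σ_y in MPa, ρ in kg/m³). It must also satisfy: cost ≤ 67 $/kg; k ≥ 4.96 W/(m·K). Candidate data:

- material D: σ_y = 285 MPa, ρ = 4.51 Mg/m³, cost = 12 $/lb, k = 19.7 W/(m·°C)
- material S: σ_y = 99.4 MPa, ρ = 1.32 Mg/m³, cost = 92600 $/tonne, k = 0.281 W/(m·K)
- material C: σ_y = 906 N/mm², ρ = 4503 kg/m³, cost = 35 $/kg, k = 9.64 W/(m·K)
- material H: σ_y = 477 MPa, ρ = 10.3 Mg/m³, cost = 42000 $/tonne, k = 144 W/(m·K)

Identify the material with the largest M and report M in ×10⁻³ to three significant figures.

Screen on constraints: cost ≤ 67 $/kg; k ≥ 4.96 W/(m·K). Survivors: material D, material C, material H.
After converting to SI:
  material D: σ_y = 285.0 MPa, ρ = 4510 kg/m³
  material C: σ_y = 906.0 MPa, ρ = 4503 kg/m³
  material H: σ_y = 477.0 MPa, ρ = 10300 kg/m³
  material C: M = 6.68×10⁻³
  material D: M = 3.74×10⁻³
  material H: M = 2.12×10⁻³
Material C ranks first.

material C, M = 6.68×10⁻³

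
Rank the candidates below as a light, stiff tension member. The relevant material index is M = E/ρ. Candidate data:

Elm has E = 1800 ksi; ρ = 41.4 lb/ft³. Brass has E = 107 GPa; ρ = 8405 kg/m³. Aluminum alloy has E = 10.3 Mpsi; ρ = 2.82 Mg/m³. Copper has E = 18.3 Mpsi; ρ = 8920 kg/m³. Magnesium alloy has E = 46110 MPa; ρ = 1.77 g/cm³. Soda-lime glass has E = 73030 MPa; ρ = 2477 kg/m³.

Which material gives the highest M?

Normalizing units and computing the index:
  elm: E = 12.41 GPa, ρ = 663.2 kg/m³
  brass: E = 107.0 GPa, ρ = 8405 kg/m³
  aluminum alloy: E = 71.02 GPa, ρ = 2820 kg/m³
  copper: E = 126.2 GPa, ρ = 8920 kg/m³
  magnesium alloy: E = 46.11 GPa, ρ = 1770 kg/m³
  soda-lime glass: E = 73.03 GPa, ρ = 2477 kg/m³
  soda-lime glass: M = 29.5 MN·m/kg
  magnesium alloy: M = 26.1 MN·m/kg
  aluminum alloy: M = 25.2 MN·m/kg
  elm: M = 18.7 MN·m/kg
  copper: M = 14.1 MN·m/kg
  brass: M = 12.7 MN·m/kg
Soda-lime glass has the largest M.

soda-lime glass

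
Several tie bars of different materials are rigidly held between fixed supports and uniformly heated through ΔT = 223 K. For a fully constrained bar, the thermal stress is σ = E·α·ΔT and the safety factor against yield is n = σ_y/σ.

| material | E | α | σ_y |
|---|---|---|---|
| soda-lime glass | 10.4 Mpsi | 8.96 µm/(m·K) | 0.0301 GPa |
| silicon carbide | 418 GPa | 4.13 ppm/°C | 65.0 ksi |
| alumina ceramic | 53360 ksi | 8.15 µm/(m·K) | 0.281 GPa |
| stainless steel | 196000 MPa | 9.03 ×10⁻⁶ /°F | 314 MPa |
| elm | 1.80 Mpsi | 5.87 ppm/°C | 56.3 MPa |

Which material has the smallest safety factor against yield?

Per material, after unit conversion:
  soda-lime glass: E = 71.71, α = 8.96, σ_y = 30.10 → σ = 143 MPa, n = 0.210
  silicon carbide: E = 418.0, α = 4.13, σ_y = 448.2 → σ = 385 MPa, n = 1.16
  alumina ceramic: E = 367.9, α = 8.15, σ_y = 281.0 → σ = 669 MPa, n = 0.420
  stainless steel: E = 196.0, α = 16.3, σ_y = 314.0 → σ = 710 MPa, n = 0.442
  elm: E = 12.41, α = 5.87, σ_y = 56.30 → σ = 16.2 MPa, n = 3.47
The minimum is soda-lime glass at n = 0.210.

soda-lime glass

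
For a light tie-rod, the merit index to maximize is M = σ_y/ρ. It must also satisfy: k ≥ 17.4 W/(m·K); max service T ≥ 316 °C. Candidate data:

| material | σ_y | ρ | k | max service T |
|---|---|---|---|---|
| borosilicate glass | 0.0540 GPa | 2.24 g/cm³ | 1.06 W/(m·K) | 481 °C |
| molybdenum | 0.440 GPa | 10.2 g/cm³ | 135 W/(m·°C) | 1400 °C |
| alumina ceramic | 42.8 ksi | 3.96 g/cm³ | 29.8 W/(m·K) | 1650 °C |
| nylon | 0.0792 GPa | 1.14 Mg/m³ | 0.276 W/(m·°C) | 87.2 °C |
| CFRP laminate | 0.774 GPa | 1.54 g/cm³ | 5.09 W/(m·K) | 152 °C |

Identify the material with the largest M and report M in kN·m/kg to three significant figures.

alumina ceramic, M = 74.5 kN·m/kg

Screen on constraints: k ≥ 17.4 W/(m·K); max service T ≥ 316 °C. Survivors: molybdenum, alumina ceramic.
Normalizing units and computing the index:
  molybdenum: σ_y = 440.0 MPa, ρ = 10200 kg/m³
  alumina ceramic: σ_y = 295.1 MPa, ρ = 3960 kg/m³
  alumina ceramic: M = 74.5 kN·m/kg
  molybdenum: M = 43.1 kN·m/kg
Alumina ceramic ranks first.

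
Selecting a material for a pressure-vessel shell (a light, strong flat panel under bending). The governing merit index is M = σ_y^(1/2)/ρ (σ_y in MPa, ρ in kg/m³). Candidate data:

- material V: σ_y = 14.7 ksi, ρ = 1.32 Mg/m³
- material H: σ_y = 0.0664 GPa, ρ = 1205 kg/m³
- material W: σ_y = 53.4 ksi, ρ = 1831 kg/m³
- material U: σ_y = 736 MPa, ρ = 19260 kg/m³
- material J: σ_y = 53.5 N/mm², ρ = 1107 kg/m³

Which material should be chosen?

material W

Putting every candidate on a common basis:
  material V: σ_y = 101.4 MPa, ρ = 1320 kg/m³
  material H: σ_y = 66.40 MPa, ρ = 1205 kg/m³
  material W: σ_y = 368.2 MPa, ρ = 1831 kg/m³
  material U: σ_y = 736.0 MPa, ρ = 19260 kg/m³
  material J: σ_y = 53.50 MPa, ρ = 1107 kg/m³
  material W: M = 10.5×10⁻³
  material V: M = 7.63×10⁻³
  material H: M = 6.76×10⁻³
  material J: M = 6.61×10⁻³
  material U: M = 1.41×10⁻³
The maximum is for material W.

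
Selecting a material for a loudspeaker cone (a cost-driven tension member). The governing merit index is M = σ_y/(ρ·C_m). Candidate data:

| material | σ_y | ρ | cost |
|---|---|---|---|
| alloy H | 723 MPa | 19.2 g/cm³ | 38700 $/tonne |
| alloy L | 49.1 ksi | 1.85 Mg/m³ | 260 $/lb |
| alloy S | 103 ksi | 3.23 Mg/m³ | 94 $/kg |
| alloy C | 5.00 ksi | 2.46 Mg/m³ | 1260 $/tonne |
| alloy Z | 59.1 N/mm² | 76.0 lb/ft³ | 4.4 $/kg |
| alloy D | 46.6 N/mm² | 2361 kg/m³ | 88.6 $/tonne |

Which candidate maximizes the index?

alloy D

After converting to SI:
  alloy H: σ_y = 723.0 MPa, ρ = 19200 kg/m³, cost = 38.70 $/kg
  alloy L: σ_y = 338.5 MPa, ρ = 1850 kg/m³, cost = 573.2 $/kg
  alloy S: σ_y = 710.2 MPa, ρ = 3230 kg/m³, cost = 94.00 $/kg
  alloy C: σ_y = 34.47 MPa, ρ = 2460 kg/m³, cost = 1.260 $/kg
  alloy Z: σ_y = 59.10 MPa, ρ = 1217 kg/m³, cost = 4.400 $/kg
  alloy D: σ_y = 46.60 MPa, ρ = 2361 kg/m³, cost = 0.08860 $/kg
  alloy D: M = 223 kN·m per $
  alloy C: M = 11.1 kN·m per $
  alloy Z: M = 11.0 kN·m per $
  alloy S: M = 2.34 kN·m per $
  alloy H: M = 0.973 kN·m per $
  alloy L: M = 0.319 kN·m per $
The maximum is for alloy D.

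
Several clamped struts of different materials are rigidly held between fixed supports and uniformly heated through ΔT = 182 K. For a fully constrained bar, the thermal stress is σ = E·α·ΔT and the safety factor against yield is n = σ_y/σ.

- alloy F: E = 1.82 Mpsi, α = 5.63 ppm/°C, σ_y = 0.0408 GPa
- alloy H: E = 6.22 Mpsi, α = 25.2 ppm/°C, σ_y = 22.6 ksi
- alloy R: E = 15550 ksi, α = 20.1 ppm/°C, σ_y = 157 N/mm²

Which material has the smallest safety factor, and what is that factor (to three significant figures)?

alloy R, n = 0.400

Converting E to GPa, α to ×10⁻⁶/K, σ_y to MPa, then σ and n for each:
  alloy F: E = 12.55, α = 5.63, σ_y = 40.80 → σ = 12.9 MPa, n = 3.17
  alloy H: E = 42.89, α = 25.2, σ_y = 155.8 → σ = 197 MPa, n = 0.792
  alloy R: E = 107.2, α = 20.1, σ_y = 157.0 → σ = 392 MPa, n = 0.400
The minimum is alloy R at n = 0.400.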